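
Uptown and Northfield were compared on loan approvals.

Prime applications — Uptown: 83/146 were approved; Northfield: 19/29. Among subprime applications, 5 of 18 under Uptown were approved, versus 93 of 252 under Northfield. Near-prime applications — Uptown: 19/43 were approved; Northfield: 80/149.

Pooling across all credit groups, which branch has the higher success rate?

Prime: Uptown 83/146 = 56.8%, Northfield 19/29 = 65.5% → Northfield
Subprime: Uptown 5/18 = 27.8%, Northfield 93/252 = 36.9% → Northfield
Near-prime: Uptown 19/43 = 44.2%, Northfield 80/149 = 53.7% → Northfield
Overall: Uptown 107/207 = 51.7%, Northfield 192/430 = 44.7% → Uptown
(Northfield wins every credit group but Uptown wins overall — Northfield's applications skew toward the low-rate subprime group.)

Uptown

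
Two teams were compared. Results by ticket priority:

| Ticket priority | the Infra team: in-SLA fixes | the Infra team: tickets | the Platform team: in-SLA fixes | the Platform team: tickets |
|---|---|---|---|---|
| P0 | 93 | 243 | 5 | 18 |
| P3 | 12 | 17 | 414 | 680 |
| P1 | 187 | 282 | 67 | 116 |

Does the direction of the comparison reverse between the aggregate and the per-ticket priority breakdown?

P0: the Infra team 93/243 = 38.3%, the Platform team 5/18 = 27.8% → the Infra team
P3: the Infra team 12/17 = 70.6%, the Platform team 414/680 = 60.9% → the Infra team
P1: the Infra team 187/282 = 66.3%, the Platform team 67/116 = 57.8% → the Infra team
Overall: the Infra team 292/542 = 53.9%, the Platform team 486/814 = 59.7% → the Platform team
The Infra team wins each ticket group but the Platform team wins overall — the comparison reverses. The Infra team's tickets skew toward P0, which has a lower base rate.

Yes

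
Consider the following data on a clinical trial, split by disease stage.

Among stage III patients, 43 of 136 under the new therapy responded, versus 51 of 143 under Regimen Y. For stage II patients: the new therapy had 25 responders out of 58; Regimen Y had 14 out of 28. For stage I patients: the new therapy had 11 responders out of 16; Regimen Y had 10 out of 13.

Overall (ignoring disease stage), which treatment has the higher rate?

Stage III: the new therapy 43/136 = 31.6%, Regimen Y 51/143 = 35.7% → Regimen Y
Stage II: the new therapy 25/58 = 43.1%, Regimen Y 14/28 = 50.0% → Regimen Y
Stage I: the new therapy 11/16 = 68.8%, Regimen Y 10/13 = 76.9% → Regimen Y
Overall: the new therapy 79/210 = 37.6%, Regimen Y 75/184 = 40.8% → Regimen Y

Regimen Y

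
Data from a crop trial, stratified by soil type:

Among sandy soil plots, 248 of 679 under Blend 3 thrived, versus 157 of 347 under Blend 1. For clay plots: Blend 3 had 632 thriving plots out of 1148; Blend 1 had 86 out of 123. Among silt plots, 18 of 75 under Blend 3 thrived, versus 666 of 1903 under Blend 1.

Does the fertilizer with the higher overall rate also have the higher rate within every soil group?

No

Sandy soil: Blend 3 248/679 = 36.5%, Blend 1 157/347 = 45.2% → Blend 1
Clay: Blend 3 632/1148 = 55.1%, Blend 1 86/123 = 69.9% → Blend 1
Silt: Blend 3 18/75 = 24.0%, Blend 1 666/1903 = 35.0% → Blend 1
Overall: Blend 3 898/1902 = 47.2%, Blend 1 909/2373 = 38.3% → Blend 3
Blend 1 wins each soil group but Blend 3 wins overall — the comparison reverses. Blend 1's plots skew toward silt, which has a lower base rate.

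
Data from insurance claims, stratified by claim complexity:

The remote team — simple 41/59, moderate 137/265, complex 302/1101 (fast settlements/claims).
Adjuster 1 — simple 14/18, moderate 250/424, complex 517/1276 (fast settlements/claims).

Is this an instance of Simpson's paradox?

Simple: the remote team 41/59 = 69.5%, Adjuster 1 14/18 = 77.8% → Adjuster 1
Moderate: the remote team 137/265 = 51.7%, Adjuster 1 250/424 = 59.0% → Adjuster 1
Complex: the remote team 302/1101 = 27.4%, Adjuster 1 517/1276 = 40.5% → Adjuster 1
Overall: the remote team 480/1425 = 33.7%, Adjuster 1 781/1718 = 45.5% → Adjuster 1
Adjuster 1 wins overall and in every claim group — no reversal.

No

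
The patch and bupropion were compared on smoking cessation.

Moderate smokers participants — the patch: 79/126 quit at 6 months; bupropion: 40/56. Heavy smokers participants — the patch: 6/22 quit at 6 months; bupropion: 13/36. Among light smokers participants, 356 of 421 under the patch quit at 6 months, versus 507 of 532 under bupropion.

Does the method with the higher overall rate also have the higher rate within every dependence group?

Moderate smokers: the patch 79/126 = 62.7%, bupropion 40/56 = 71.4% → bupropion
Heavy smokers: the patch 6/22 = 27.3%, bupropion 13/36 = 36.1% → bupropion
Light smokers: the patch 356/421 = 84.6%, bupropion 507/532 = 95.3% → bupropion
Overall: the patch 441/569 = 77.5%, bupropion 560/624 = 89.7% → bupropion
Bupropion wins overall and in every dependence group — no reversal.

Yes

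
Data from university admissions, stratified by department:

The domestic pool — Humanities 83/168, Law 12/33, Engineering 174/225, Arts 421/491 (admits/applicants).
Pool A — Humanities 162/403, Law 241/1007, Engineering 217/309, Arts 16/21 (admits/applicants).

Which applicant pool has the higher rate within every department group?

the domestic pool

Humanities: the domestic pool 83/168 = 49.4%, Pool A 162/403 = 40.2% → the domestic pool
Law: the domestic pool 12/33 = 36.4%, Pool A 241/1007 = 23.9% → the domestic pool
Engineering: the domestic pool 174/225 = 77.3%, Pool A 217/309 = 70.2% → the domestic pool
Arts: the domestic pool 421/491 = 85.7%, Pool A 16/21 = 76.2% → the domestic pool
The domestic pool has the higher rate in all 4 groups.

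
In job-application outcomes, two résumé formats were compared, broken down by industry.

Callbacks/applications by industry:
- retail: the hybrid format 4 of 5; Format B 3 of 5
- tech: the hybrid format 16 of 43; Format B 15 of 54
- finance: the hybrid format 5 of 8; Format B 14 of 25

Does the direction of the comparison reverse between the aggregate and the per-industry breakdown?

Retail: the hybrid format 4/5 = 80.0%, Format B 3/5 = 60.0% → the hybrid format
Tech: the hybrid format 16/43 = 37.2%, Format B 15/54 = 27.8% → the hybrid format
Finance: the hybrid format 5/8 = 62.5%, Format B 14/25 = 56.0% → the hybrid format
Overall: the hybrid format 25/56 = 44.6%, Format B 32/84 = 38.1% → the hybrid format
The hybrid format wins overall and in every industry group — no reversal.

No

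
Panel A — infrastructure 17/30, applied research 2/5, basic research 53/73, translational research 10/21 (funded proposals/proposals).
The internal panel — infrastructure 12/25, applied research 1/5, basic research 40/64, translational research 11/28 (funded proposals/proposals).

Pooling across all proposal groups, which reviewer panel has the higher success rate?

Infrastructure: Panel A 17/30 = 56.7%, the internal panel 12/25 = 48.0% → Panel A
Applied research: Panel A 2/5 = 40.0%, the internal panel 1/5 = 20.0% → Panel A
Basic research: Panel A 53/73 = 72.6%, the internal panel 40/64 = 62.5% → Panel A
Translational research: Panel A 10/21 = 47.6%, the internal panel 11/28 = 39.3% → Panel A
Overall: Panel A 82/129 = 63.6%, the internal panel 64/122 = 52.5% → Panel A

Panel A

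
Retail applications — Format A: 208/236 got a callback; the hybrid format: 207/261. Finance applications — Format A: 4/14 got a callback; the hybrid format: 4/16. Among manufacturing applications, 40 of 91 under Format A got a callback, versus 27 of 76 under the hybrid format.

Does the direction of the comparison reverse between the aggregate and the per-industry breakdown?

No

Retail: Format A 208/236 = 88.1%, the hybrid format 207/261 = 79.3% → Format A
Finance: Format A 4/14 = 28.6%, the hybrid format 4/16 = 25.0% → Format A
Manufacturing: Format A 40/91 = 44.0%, the hybrid format 27/76 = 35.5% → Format A
Overall: Format A 252/341 = 73.9%, the hybrid format 238/353 = 67.4% → Format A
Format A wins overall and in every industry group — no reversal.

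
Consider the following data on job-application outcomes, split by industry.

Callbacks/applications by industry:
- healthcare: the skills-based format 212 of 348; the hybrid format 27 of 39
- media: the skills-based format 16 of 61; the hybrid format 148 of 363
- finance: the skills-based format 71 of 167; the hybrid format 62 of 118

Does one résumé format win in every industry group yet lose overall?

Yes

Healthcare: the skills-based format 212/348 = 60.9%, the hybrid format 27/39 = 69.2% → the hybrid format
Media: the skills-based format 16/61 = 26.2%, the hybrid format 148/363 = 40.8% → the hybrid format
Finance: the skills-based format 71/167 = 42.5%, the hybrid format 62/118 = 52.5% → the hybrid format
Overall: the skills-based format 299/576 = 51.9%, the hybrid format 237/520 = 45.6% → the skills-based format
The hybrid format wins each industry group but the skills-based format wins overall — the comparison reverses. The hybrid format's applications skew toward media, which has a lower base rate.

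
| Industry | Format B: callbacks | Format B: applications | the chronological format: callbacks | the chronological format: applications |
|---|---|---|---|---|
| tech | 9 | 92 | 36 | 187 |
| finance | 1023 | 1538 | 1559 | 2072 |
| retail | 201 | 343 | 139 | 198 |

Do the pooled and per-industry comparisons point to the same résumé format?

Yes

Tech: Format B 9/92 = 9.8%, the chronological format 36/187 = 19.3% → the chronological format
Finance: Format B 1023/1538 = 66.5%, the chronological format 1559/2072 = 75.2% → the chronological format
Retail: Format B 201/343 = 58.6%, the chronological format 139/198 = 70.2% → the chronological format
Overall: Format B 1233/1973 = 62.5%, the chronological format 1734/2457 = 70.6% → the chronological format
The chronological format wins overall and in every industry group — no reversal.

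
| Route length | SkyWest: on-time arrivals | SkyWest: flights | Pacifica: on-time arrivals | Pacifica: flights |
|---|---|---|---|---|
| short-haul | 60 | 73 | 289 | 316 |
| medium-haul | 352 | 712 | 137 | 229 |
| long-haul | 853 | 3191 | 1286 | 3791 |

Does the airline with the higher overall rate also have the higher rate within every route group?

Short-haul: SkyWest 60/73 = 82.2%, Pacifica 289/316 = 91.5% → Pacifica
Medium-haul: SkyWest 352/712 = 49.4%, Pacifica 137/229 = 59.8% → Pacifica
Long-haul: SkyWest 853/3191 = 26.7%, Pacifica 1286/3791 = 33.9% → Pacifica
Overall: SkyWest 1265/3976 = 31.8%, Pacifica 1712/4336 = 39.5% → Pacifica
Pacifica wins overall and in every route group — no reversal.

Yes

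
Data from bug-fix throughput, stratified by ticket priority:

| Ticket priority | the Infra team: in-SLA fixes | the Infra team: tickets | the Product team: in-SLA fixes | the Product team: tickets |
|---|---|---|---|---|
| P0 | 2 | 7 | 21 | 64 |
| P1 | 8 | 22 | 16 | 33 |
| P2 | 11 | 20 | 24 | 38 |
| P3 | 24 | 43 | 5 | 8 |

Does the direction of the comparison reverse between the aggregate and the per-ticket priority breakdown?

P0: the Infra team 2/7 = 28.6%, the Product team 21/64 = 32.8% → the Product team
P1: the Infra team 8/22 = 36.4%, the Product team 16/33 = 48.5% → the Product team
P2: the Infra team 11/20 = 55.0%, the Product team 24/38 = 63.2% → the Product team
P3: the Infra team 24/43 = 55.8%, the Product team 5/8 = 62.5% → the Product team
Overall: the Infra team 45/92 = 48.9%, the Product team 66/143 = 46.2% → the Infra team
The Product team wins each ticket group but the Infra team wins overall — the comparison reverses. The Product team's tickets skew toward P0, which has a lower base rate.

Yes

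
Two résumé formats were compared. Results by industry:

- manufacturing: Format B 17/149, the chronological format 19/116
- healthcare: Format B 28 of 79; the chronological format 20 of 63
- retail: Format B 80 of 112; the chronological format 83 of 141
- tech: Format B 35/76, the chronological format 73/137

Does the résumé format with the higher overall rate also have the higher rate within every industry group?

Manufacturing: Format B 17/149 = 11.4%, the chronological format 19/116 = 16.4% → the chronological format
Healthcare: Format B 28/79 = 35.4%, the chronological format 20/63 = 31.7% → Format B
Retail: Format B 80/112 = 71.4%, the chronological format 83/141 = 58.9% → Format B
Tech: Format B 35/76 = 46.1%, the chronological format 73/137 = 53.3% → the chronological format
Overall: Format B 160/416 = 38.5%, the chronological format 195/457 = 42.7% → the chronological format
Neither sweeps: Format B wins 2 of 4 groups, the chronological format wins 2. The chronological format wins overall but not every group — no Simpson reversal.

No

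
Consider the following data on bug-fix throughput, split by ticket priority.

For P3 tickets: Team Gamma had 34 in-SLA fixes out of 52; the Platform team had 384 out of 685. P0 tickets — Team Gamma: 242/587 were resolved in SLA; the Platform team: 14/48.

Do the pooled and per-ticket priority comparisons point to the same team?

No

P3: Team Gamma 34/52 = 65.4%, the Platform team 384/685 = 56.1% → Team Gamma
P0: Team Gamma 242/587 = 41.2%, the Platform team 14/48 = 29.2% → Team Gamma
Overall: Team Gamma 276/639 = 43.2%, the Platform team 398/733 = 54.3% → the Platform team
Team Gamma wins each ticket group but the Platform team wins overall — the comparison reverses. Team Gamma's tickets skew toward P0, which has a lower base rate.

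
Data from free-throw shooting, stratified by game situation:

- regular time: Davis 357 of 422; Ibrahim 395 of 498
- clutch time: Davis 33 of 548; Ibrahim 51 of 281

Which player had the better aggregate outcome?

Regular time: Davis 357/422 = 84.6%, Ibrahim 395/498 = 79.3% → Davis
Clutch time: Davis 33/548 = 6.0%, Ibrahim 51/281 = 18.1% → Ibrahim
Overall: Davis 390/970 = 40.2%, Ibrahim 446/779 = 57.3% → Ibrahim
(Neither sweeps every game group, but Ibrahim has the higher pooled rate.)

Ibrahim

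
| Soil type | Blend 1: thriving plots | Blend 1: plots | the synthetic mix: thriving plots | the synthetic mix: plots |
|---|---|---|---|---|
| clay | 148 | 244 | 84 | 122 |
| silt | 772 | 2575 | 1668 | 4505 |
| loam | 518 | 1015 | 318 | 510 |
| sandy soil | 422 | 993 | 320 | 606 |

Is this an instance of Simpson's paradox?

No

Clay: Blend 1 148/244 = 60.7%, the synthetic mix 84/122 = 68.9% → the synthetic mix
Silt: Blend 1 772/2575 = 30.0%, the synthetic mix 1668/4505 = 37.0% → the synthetic mix
Loam: Blend 1 518/1015 = 51.0%, the synthetic mix 318/510 = 62.4% → the synthetic mix
Sandy soil: Blend 1 422/993 = 42.5%, the synthetic mix 320/606 = 52.8% → the synthetic mix
Overall: Blend 1 1860/4827 = 38.5%, the synthetic mix 2390/5743 = 41.6% → the synthetic mix
The synthetic mix wins overall and in every soil group — no reversal.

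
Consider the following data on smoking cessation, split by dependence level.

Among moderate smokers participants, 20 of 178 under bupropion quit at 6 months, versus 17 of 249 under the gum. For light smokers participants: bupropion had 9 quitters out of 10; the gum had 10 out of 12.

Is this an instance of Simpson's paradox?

Moderate smokers: bupropion 20/178 = 11.2%, the gum 17/249 = 6.8% → bupropion
Light smokers: bupropion 9/10 = 90.0%, the gum 10/12 = 83.3% → bupropion
Overall: bupropion 29/188 = 15.4%, the gum 27/261 = 10.3% → bupropion
Bupropion wins overall and in every dependence group — no reversal.

No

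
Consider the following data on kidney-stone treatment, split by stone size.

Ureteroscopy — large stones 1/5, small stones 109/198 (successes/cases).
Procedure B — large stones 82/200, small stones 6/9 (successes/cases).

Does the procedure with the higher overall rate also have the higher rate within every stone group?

No

Large stones: ureteroscopy 1/5 = 20.0%, Procedure B 82/200 = 41.0% → Procedure B
Small stones: ureteroscopy 109/198 = 55.1%, Procedure B 6/9 = 66.7% → Procedure B
Overall: ureteroscopy 110/203 = 54.2%, Procedure B 88/209 = 42.1% → ureteroscopy
Procedure B wins each stone group but ureteroscopy wins overall — the comparison reverses. Procedure B's cases skew toward large stones, which has a lower base rate.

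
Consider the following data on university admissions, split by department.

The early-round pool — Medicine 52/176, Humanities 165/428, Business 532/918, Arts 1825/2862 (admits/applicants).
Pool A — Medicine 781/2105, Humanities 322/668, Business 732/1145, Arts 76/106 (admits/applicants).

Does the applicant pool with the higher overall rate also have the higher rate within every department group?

Medicine: the early-round pool 52/176 = 29.5%, Pool A 781/2105 = 37.1% → Pool A
Humanities: the early-round pool 165/428 = 38.6%, Pool A 322/668 = 48.2% → Pool A
Business: the early-round pool 532/918 = 58.0%, Pool A 732/1145 = 63.9% → Pool A
Arts: the early-round pool 1825/2862 = 63.8%, Pool A 76/106 = 71.7% → Pool A
Overall: the early-round pool 2574/4384 = 58.7%, Pool A 1911/4024 = 47.5% → the early-round pool
Pool A wins each department group but the early-round pool wins overall — the comparison reverses. Pool A's applicants skew toward Medicine, which has a lower base rate.

No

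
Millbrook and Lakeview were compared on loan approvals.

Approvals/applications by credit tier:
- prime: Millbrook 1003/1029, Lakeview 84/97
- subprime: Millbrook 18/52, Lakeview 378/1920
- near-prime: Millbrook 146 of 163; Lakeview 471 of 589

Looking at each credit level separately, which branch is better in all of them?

Prime: Millbrook 1003/1029 = 97.5%, Lakeview 84/97 = 86.6% → Millbrook
Subprime: Millbrook 18/52 = 34.6%, Lakeview 378/1920 = 19.7% → Millbrook
Near-prime: Millbrook 146/163 = 89.6%, Lakeview 471/589 = 80.0% → Millbrook
Millbrook has the higher rate in all 3 groups.

Millbrook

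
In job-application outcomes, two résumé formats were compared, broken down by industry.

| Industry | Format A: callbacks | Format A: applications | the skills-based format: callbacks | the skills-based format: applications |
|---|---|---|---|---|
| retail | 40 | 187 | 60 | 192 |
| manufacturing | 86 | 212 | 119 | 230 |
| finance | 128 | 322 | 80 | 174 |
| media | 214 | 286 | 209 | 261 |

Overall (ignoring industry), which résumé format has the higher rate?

the skills-based format

Retail: Format A 40/187 = 21.4%, the skills-based format 60/192 = 31.2% → the skills-based format
Manufacturing: Format A 86/212 = 40.6%, the skills-based format 119/230 = 51.7% → the skills-based format
Finance: Format A 128/322 = 39.8%, the skills-based format 80/174 = 46.0% → the skills-based format
Media: Format A 214/286 = 74.8%, the skills-based format 209/261 = 80.1% → the skills-based format
Overall: Format A 468/1007 = 46.5%, the skills-based format 468/857 = 54.6% → the skills-based format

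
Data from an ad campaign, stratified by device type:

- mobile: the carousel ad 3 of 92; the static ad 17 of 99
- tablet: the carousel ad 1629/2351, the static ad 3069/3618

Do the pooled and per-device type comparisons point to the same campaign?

Mobile: the carousel ad 3/92 = 3.3%, the static ad 17/99 = 17.2% → the static ad
Tablet: the carousel ad 1629/2351 = 69.3%, the static ad 3069/3618 = 84.8% → the static ad
Overall: the carousel ad 1632/2443 = 66.8%, the static ad 3086/3717 = 83.0% → the static ad
The static ad wins overall and in every device group — no reversal.

Yes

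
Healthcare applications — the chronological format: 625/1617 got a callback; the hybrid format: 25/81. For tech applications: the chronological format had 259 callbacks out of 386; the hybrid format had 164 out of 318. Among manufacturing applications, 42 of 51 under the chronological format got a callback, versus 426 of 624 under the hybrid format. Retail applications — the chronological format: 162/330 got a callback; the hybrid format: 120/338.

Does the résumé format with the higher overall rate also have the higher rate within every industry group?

Healthcare: the chronological format 625/1617 = 38.7%, the hybrid format 25/81 = 30.9% → the chronological format
Tech: the chronological format 259/386 = 67.1%, the hybrid format 164/318 = 51.6% → the chronological format
Manufacturing: the chronological format 42/51 = 82.4%, the hybrid format 426/624 = 68.3% → the chronological format
Retail: the chronological format 162/330 = 49.1%, the hybrid format 120/338 = 35.5% → the chronological format
Overall: the chronological format 1088/2384 = 45.6%, the hybrid format 735/1361 = 54.0% → the hybrid format
The chronological format wins each industry group but the hybrid format wins overall — the comparison reverses. The chronological format's applications skew toward healthcare, which has a lower base rate.

No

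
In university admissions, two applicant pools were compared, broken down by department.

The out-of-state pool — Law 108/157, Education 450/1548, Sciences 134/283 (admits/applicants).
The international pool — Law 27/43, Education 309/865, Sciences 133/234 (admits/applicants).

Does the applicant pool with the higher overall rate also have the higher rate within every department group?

No

Law: the out-of-state pool 108/157 = 68.8%, the international pool 27/43 = 62.8% → the out-of-state pool
Education: the out-of-state pool 450/1548 = 29.1%, the international pool 309/865 = 35.7% → the international pool
Sciences: the out-of-state pool 134/283 = 47.3%, the international pool 133/234 = 56.8% → the international pool
Overall: the out-of-state pool 692/1988 = 34.8%, the international pool 469/1142 = 41.1% → the international pool
Neither sweeps: the out-of-state pool wins 1 of 3 groups, the international pool wins 2. The international pool wins overall but not every group — no Simpson reversal.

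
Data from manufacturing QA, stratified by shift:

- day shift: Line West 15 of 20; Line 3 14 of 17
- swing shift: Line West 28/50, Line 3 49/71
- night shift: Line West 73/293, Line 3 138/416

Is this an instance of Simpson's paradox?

Day shift: Line West 15/20 = 75.0%, Line 3 14/17 = 82.4% → Line 3
Swing shift: Line West 28/50 = 56.0%, Line 3 49/71 = 69.0% → Line 3
Night shift: Line West 73/293 = 24.9%, Line 3 138/416 = 33.2% → Line 3
Overall: Line West 116/363 = 32.0%, Line 3 201/504 = 39.9% → Line 3
Line 3 wins overall and in every shift group — no reversal.

No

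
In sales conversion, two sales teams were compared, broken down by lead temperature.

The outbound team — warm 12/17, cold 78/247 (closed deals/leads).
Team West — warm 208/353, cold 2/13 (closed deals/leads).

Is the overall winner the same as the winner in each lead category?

Warm: the outbound team 12/17 = 70.6%, Team West 208/353 = 58.9% → the outbound team
Cold: the outbound team 78/247 = 31.6%, Team West 2/13 = 15.4% → the outbound team
Overall: the outbound team 90/264 = 34.1%, Team West 210/366 = 57.4% → Team West
The outbound team wins each lead group but Team West wins overall — the comparison reverses. The outbound team's leads skew toward cold, which has a lower base rate.

No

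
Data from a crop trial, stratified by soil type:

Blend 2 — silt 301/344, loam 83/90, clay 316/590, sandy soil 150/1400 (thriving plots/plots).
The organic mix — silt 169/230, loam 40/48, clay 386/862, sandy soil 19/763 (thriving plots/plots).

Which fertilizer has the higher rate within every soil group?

Blend 2

Silt: Blend 2 301/344 = 87.5%, the organic mix 169/230 = 73.5% → Blend 2
Loam: Blend 2 83/90 = 92.2%, the organic mix 40/48 = 83.3% → Blend 2
Clay: Blend 2 316/590 = 53.6%, the organic mix 386/862 = 44.8% → Blend 2
Sandy soil: Blend 2 150/1400 = 10.7%, the organic mix 19/763 = 2.5% → Blend 2
Blend 2 has the higher rate in all 4 groups.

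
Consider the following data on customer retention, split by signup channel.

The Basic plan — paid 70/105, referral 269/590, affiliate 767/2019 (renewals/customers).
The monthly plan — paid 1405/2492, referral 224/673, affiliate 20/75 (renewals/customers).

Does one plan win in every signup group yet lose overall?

Yes

Paid: the Basic plan 70/105 = 66.7%, the monthly plan 1405/2492 = 56.4% → the Basic plan
Referral: the Basic plan 269/590 = 45.6%, the monthly plan 224/673 = 33.3% → the Basic plan
Affiliate: the Basic plan 767/2019 = 38.0%, the monthly plan 20/75 = 26.7% → the Basic plan
Overall: the Basic plan 1106/2714 = 40.8%, the monthly plan 1649/3240 = 50.9% → the monthly plan
The Basic plan wins each signup group but the monthly plan wins overall — the comparison reverses. The Basic plan's customers skew toward affiliate, which has a lower base rate.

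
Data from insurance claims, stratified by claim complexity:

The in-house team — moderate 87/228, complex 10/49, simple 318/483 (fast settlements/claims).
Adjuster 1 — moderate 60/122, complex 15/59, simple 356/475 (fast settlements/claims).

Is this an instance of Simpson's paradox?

No

Moderate: the in-house team 87/228 = 38.2%, Adjuster 1 60/122 = 49.2% → Adjuster 1
Complex: the in-house team 10/49 = 20.4%, Adjuster 1 15/59 = 25.4% → Adjuster 1
Simple: the in-house team 318/483 = 65.8%, Adjuster 1 356/475 = 74.9% → Adjuster 1
Overall: the in-house team 415/760 = 54.6%, Adjuster 1 431/656 = 65.7% → Adjuster 1
Adjuster 1 wins overall and in every claim group — no reversal.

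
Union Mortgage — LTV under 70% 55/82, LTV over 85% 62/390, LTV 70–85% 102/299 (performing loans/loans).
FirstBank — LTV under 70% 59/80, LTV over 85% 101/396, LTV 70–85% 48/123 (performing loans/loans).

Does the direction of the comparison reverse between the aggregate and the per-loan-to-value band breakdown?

No

LTV under 70%: Union Mortgage 55/82 = 67.1%, FirstBank 59/80 = 73.8% → FirstBank
LTV over 85%: Union Mortgage 62/390 = 15.9%, FirstBank 101/396 = 25.5% → FirstBank
LTV 70–85%: Union Mortgage 102/299 = 34.1%, FirstBank 48/123 = 39.0% → FirstBank
Overall: Union Mortgage 219/771 = 28.4%, FirstBank 208/599 = 34.7% → FirstBank
FirstBank wins overall and in every loan-to-value group — no reversal.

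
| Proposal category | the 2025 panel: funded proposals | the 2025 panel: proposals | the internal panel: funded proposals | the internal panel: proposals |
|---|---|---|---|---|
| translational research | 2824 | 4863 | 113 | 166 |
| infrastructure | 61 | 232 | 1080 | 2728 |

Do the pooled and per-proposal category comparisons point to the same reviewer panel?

Translational research: the 2025 panel 2824/4863 = 58.1%, the internal panel 113/166 = 68.1% → the internal panel
Infrastructure: the 2025 panel 61/232 = 26.3%, the internal panel 1080/2728 = 39.6% → the internal panel
Overall: the 2025 panel 2885/5095 = 56.6%, the internal panel 1193/2894 = 41.2% → the 2025 panel
The internal panel wins each proposal group but the 2025 panel wins overall — the comparison reverses. The internal panel's proposals skew toward infrastructure, which has a lower base rate.

No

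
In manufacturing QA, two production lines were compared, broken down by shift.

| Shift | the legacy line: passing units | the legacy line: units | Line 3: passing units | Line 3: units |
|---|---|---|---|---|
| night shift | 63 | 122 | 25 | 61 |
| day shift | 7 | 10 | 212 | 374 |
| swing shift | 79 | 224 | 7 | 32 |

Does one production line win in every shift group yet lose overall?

Night shift: the legacy line 63/122 = 51.6%, Line 3 25/61 = 41.0% → the legacy line
Day shift: the legacy line 7/10 = 70.0%, Line 3 212/374 = 56.7% → the legacy line
Swing shift: the legacy line 79/224 = 35.3%, Line 3 7/32 = 21.9% → the legacy line
Overall: the legacy line 149/356 = 41.9%, Line 3 244/467 = 52.2% → Line 3
The legacy line wins each shift group but Line 3 wins overall — the comparison reverses. The legacy line's units skew toward swing shift, which has a lower base rate.

Yes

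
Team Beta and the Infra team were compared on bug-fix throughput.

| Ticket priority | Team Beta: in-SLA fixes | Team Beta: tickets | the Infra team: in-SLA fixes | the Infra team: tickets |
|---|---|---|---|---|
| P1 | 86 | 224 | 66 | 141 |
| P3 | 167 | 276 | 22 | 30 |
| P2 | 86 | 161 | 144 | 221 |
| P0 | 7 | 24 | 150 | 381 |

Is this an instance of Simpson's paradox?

Yes

P1: Team Beta 86/224 = 38.4%, the Infra team 66/141 = 46.8% → the Infra team
P3: Team Beta 167/276 = 60.5%, the Infra team 22/30 = 73.3% → the Infra team
P2: Team Beta 86/161 = 53.4%, the Infra team 144/221 = 65.2% → the Infra team
P0: Team Beta 7/24 = 29.2%, the Infra team 150/381 = 39.4% → the Infra team
Overall: Team Beta 346/685 = 50.5%, the Infra team 382/773 = 49.4% → Team Beta
The Infra team wins each ticket group but Team Beta wins overall — the comparison reverses. The Infra team's tickets skew toward P0, which has a lower base rate.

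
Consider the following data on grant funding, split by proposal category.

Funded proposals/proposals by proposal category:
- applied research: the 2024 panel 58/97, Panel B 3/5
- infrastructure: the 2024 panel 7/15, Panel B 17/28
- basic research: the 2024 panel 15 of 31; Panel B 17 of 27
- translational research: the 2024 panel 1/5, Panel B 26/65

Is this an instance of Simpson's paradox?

Applied research: the 2024 panel 58/97 = 59.8%, Panel B 3/5 = 60.0% → Panel B
Infrastructure: the 2024 panel 7/15 = 46.7%, Panel B 17/28 = 60.7% → Panel B
Basic research: the 2024 panel 15/31 = 48.4%, Panel B 17/27 = 63.0% → Panel B
Translational research: the 2024 panel 1/5 = 20.0%, Panel B 26/65 = 40.0% → Panel B
Overall: the 2024 panel 81/148 = 54.7%, Panel B 63/125 = 50.4% → the 2024 panel
Panel B wins each proposal group but the 2024 panel wins overall — the comparison reverses. Panel B's proposals skew toward translational research, which has a lower base rate.

Yes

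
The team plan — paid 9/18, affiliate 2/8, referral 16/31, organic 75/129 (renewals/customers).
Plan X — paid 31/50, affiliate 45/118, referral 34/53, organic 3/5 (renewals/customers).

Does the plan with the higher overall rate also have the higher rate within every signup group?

No

Paid: the team plan 9/18 = 50.0%, Plan X 31/50 = 62.0% → Plan X
Affiliate: the team plan 2/8 = 25.0%, Plan X 45/118 = 38.1% → Plan X
Referral: the team plan 16/31 = 51.6%, Plan X 34/53 = 64.2% → Plan X
Organic: the team plan 75/129 = 58.1%, Plan X 3/5 = 60.0% → Plan X
Overall: the team plan 102/186 = 54.8%, Plan X 113/226 = 50.0% → the team plan
Plan X wins each signup group but the team plan wins overall — the comparison reverses. Plan X's customers skew toward affiliate, which has a lower base rate.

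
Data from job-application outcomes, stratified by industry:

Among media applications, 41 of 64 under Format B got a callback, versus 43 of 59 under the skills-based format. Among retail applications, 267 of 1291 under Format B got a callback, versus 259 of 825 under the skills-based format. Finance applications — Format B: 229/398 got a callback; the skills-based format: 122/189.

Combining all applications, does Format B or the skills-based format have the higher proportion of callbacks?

the skills-based format

Media: Format B 41/64 = 64.1%, the skills-based format 43/59 = 72.9% → the skills-based format
Retail: Format B 267/1291 = 20.7%, the skills-based format 259/825 = 31.4% → the skills-based format
Finance: Format B 229/398 = 57.5%, the skills-based format 122/189 = 64.6% → the skills-based format
Overall: Format B 537/1753 = 30.6%, the skills-based format 424/1073 = 39.5% → the skills-based format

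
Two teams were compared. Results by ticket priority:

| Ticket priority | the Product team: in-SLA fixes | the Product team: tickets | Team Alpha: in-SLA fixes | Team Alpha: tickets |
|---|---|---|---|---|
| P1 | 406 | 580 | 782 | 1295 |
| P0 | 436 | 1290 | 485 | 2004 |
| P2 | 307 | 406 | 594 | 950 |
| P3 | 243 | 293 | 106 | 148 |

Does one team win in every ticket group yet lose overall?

No

P1: the Product team 406/580 = 70.0%, Team Alpha 782/1295 = 60.4% → the Product team
P0: the Product team 436/1290 = 33.8%, Team Alpha 485/2004 = 24.2% → the Product team
P2: the Product team 307/406 = 75.6%, Team Alpha 594/950 = 62.5% → the Product team
P3: the Product team 243/293 = 82.9%, Team Alpha 106/148 = 71.6% → the Product team
Overall: the Product team 1392/2569 = 54.2%, Team Alpha 1967/4397 = 44.7% → the Product team
The Product team wins overall and in every ticket group — no reversal.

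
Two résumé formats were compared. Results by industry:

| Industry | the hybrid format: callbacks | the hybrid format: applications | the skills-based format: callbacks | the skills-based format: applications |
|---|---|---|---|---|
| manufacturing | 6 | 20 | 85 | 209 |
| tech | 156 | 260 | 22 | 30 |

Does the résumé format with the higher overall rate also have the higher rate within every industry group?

No

Manufacturing: the hybrid format 6/20 = 30.0%, the skills-based format 85/209 = 40.7% → the skills-based format
Tech: the hybrid format 156/260 = 60.0%, the skills-based format 22/30 = 73.3% → the skills-based format
Overall: the hybrid format 162/280 = 57.9%, the skills-based format 107/239 = 44.8% → the hybrid format
The skills-based format wins each industry group but the hybrid format wins overall — the comparison reverses. The skills-based format's applications skew toward manufacturing, which has a lower base rate.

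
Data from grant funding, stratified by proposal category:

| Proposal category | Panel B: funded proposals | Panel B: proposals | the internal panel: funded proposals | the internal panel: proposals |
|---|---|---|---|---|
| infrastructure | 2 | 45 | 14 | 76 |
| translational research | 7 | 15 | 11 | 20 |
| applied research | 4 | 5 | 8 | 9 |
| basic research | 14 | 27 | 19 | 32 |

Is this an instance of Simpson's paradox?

No

Infrastructure: Panel B 2/45 = 4.4%, the internal panel 14/76 = 18.4% → the internal panel
Translational research: Panel B 7/15 = 46.7%, the internal panel 11/20 = 55.0% → the internal panel
Applied research: Panel B 4/5 = 80.0%, the internal panel 8/9 = 88.9% → the internal panel
Basic research: Panel B 14/27 = 51.9%, the internal panel 19/32 = 59.4% → the internal panel
Overall: Panel B 27/92 = 29.3%, the internal panel 52/137 = 38.0% → the internal panel
The internal panel wins overall and in every proposal group — no reversal.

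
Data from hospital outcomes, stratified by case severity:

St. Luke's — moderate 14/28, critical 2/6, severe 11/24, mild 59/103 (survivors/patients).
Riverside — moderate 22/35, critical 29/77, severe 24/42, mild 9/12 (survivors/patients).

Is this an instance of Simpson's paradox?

Yes

Moderate: St. Luke's 14/28 = 50.0%, Riverside 22/35 = 62.9% → Riverside
Critical: St. Luke's 2/6 = 33.3%, Riverside 29/77 = 37.7% → Riverside
Severe: St. Luke's 11/24 = 45.8%, Riverside 24/42 = 57.1% → Riverside
Mild: St. Luke's 59/103 = 57.3%, Riverside 9/12 = 75.0% → Riverside
Overall: St. Luke's 86/161 = 53.4%, Riverside 84/166 = 50.6% → St. Luke's
Riverside wins each case group but St. Luke's wins overall — the comparison reverses. Riverside's patients skew toward critical, which has a lower base rate.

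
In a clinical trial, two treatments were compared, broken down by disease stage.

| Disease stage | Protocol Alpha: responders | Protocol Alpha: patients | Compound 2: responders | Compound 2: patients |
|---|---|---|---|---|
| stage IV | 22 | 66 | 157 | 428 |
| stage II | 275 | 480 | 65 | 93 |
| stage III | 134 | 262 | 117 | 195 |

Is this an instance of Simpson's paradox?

Stage IV: Protocol Alpha 22/66 = 33.3%, Compound 2 157/428 = 36.7% → Compound 2
Stage II: Protocol Alpha 275/480 = 57.3%, Compound 2 65/93 = 69.9% → Compound 2
Stage III: Protocol Alpha 134/262 = 51.1%, Compound 2 117/195 = 60.0% → Compound 2
Overall: Protocol Alpha 431/808 = 53.3%, Compound 2 339/716 = 47.3% → Protocol Alpha
Compound 2 wins each disease group but Protocol Alpha wins overall — the comparison reverses. Compound 2's patients skew toward stage IV, which has a lower base rate.

Yes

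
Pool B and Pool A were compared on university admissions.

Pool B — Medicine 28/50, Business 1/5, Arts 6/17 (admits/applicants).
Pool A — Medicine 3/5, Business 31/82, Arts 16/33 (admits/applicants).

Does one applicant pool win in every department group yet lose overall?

Medicine: Pool B 28/50 = 56.0%, Pool A 3/5 = 60.0% → Pool A
Business: Pool B 1/5 = 20.0%, Pool A 31/82 = 37.8% → Pool A
Arts: Pool B 6/17 = 35.3%, Pool A 16/33 = 48.5% → Pool A
Overall: Pool B 35/72 = 48.6%, Pool A 50/120 = 41.7% → Pool B
Pool A wins each department group but Pool B wins overall — the comparison reverses. Pool A's applicants skew toward Business, which has a lower base rate.

Yes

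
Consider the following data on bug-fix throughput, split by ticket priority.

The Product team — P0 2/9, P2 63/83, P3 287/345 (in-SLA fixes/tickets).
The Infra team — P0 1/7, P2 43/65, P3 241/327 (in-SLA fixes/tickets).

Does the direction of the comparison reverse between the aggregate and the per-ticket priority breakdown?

P0: the Product team 2/9 = 22.2%, the Infra team 1/7 = 14.3% → the Product team
P2: the Product team 63/83 = 75.9%, the Infra team 43/65 = 66.2% → the Product team
P3: the Product team 287/345 = 83.2%, the Infra team 241/327 = 73.7% → the Product team
Overall: the Product team 352/437 = 80.5%, the Infra team 285/399 = 71.4% → the Product team
The Product team wins overall and in every ticket group — no reversal.

No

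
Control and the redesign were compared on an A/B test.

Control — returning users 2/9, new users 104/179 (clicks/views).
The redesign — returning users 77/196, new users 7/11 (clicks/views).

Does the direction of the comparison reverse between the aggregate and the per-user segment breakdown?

Yes

Returning users: Control 2/9 = 22.2%, the redesign 77/196 = 39.3% → the redesign
New users: Control 104/179 = 58.1%, the redesign 7/11 = 63.6% → the redesign
Overall: Control 106/188 = 56.4%, the redesign 84/207 = 40.6% → Control
The redesign wins each user group but Control wins overall — the comparison reverses. The redesign's views skew toward returning users, which has a lower base rate.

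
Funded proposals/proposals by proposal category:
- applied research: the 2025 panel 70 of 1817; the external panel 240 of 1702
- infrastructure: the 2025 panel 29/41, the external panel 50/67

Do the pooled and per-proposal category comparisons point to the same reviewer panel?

Applied research: the 2025 panel 70/1817 = 3.9%, the external panel 240/1702 = 14.1% → the external panel
Infrastructure: the 2025 panel 29/41 = 70.7%, the external panel 50/67 = 74.6% → the external panel
Overall: the 2025 panel 99/1858 = 5.3%, the external panel 290/1769 = 16.4% → the external panel
The external panel wins overall and in every proposal group — no reversal.

Yes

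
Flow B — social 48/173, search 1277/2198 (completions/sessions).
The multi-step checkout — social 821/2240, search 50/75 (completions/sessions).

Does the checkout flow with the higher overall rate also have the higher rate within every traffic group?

No

Social: Flow B 48/173 = 27.7%, the multi-step checkout 821/2240 = 36.7% → the multi-step checkout
Search: Flow B 1277/2198 = 58.1%, the multi-step checkout 50/75 = 66.7% → the multi-step checkout
Overall: Flow B 1325/2371 = 55.9%, the multi-step checkout 871/2315 = 37.6% → Flow B
The multi-step checkout wins each traffic group but Flow B wins overall — the comparison reverses. The multi-step checkout's sessions skew toward social, which has a lower base rate.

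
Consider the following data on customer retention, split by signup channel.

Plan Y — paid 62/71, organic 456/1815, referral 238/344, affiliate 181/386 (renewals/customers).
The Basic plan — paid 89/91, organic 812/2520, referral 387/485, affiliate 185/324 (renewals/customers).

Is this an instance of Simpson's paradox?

Paid: Plan Y 62/71 = 87.3%, the Basic plan 89/91 = 97.8% → the Basic plan
Organic: Plan Y 456/1815 = 25.1%, the Basic plan 812/2520 = 32.2% → the Basic plan
Referral: Plan Y 238/344 = 69.2%, the Basic plan 387/485 = 79.8% → the Basic plan
Affiliate: Plan Y 181/386 = 46.9%, the Basic plan 185/324 = 57.1% → the Basic plan
Overall: Plan Y 937/2616 = 35.8%, the Basic plan 1473/3420 = 43.1% → the Basic plan
The Basic plan wins overall and in every signup group — no reversal.

No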